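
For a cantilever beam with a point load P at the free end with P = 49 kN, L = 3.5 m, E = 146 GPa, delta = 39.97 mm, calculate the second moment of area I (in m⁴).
Model: a cantilever beam with a point load P at the free end, so delta = (P·L^3) / (3·E·I).
Solve for I: I = (P·L^3) / (3·delta·E).
Convert to SI units:
  P = 49 kN = 49000 N
  E = 146 GPa = 1.46 × 10¹¹ Pa
  delta = 39.97 mm = 0.03997 m
Substitute:
  I = (49000 × 3.5^3) / (3 × 0.03997 × (1.46 × 10¹¹))
  I = 0.00012 m⁴
Final answer: I = 0.00012 m⁴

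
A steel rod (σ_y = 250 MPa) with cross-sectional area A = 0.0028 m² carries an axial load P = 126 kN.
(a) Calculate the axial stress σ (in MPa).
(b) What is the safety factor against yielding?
(a) Axial stress σ = P/A. Convert P = 126 kN = 126000 N.
  σ = 126000 / 0.0028 = 4.5 × 10⁷ Pa = 45 MPa
(b) Safety factor SF = σ_y/σ = 250 / 45 = 5.556
Final answer: (a) σ = 45 MPa, (b) SF = 5.556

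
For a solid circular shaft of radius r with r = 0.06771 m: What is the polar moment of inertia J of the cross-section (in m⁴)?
Model: a solid circular shaft of radius r, so J = (π·r^4) / 2.
Substitute:
  J = (π × 0.06771^4) / 2
  J = 3.302 × 10⁻⁵ m⁴
Final answer: J = 3.302 × 10⁻⁵ m⁴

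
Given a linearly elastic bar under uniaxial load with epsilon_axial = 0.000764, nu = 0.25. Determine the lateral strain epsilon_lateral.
Model: a linearly elastic bar under uniaxial load, so epsilon_lateral = -nu·epsilon_axial.
Substitute:
  epsilon_lateral = -(0.25 × 0.000764)
  epsilon_lateral = -0.000191
Final answer: epsilon_lateral = -0.000191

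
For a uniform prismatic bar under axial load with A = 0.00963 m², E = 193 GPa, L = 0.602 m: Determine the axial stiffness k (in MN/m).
Model: a uniform prismatic bar under axial load, so k = (A·E) / L.
Convert to SI units:
  E = 193 GPa = 1.93 × 10¹¹ Pa
Substitute:
  k = (0.00963 × (1.93 × 10¹¹)) / 0.602
  k = 3.087 × 10⁹ N/m
Convert: k = 3.087 × 10⁹ N/m = 3087 MN/m
Final answer: k = 3087 MN/m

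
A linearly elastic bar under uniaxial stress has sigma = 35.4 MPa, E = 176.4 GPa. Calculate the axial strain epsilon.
Model: a linearly elastic bar under uniaxial stress, so epsilon = sigma / E.
Convert to SI units:
  sigma = 35.4 MPa = 3.54 × 10⁷ Pa
  E = 176.4 GPa = 1.764 × 10¹¹ Pa
Substitute:
  epsilon = (3.54 × 10⁷) / (1.764 × 10¹¹)
  epsilon = 0.0002007
Final answer: epsilon = 0.0002007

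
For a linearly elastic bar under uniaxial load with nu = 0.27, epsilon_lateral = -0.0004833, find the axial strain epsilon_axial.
Model: a linearly elastic bar under uniaxial load, so epsilon_lateral = -nu·epsilon_axial.
Solve for epsilon_axial: epsilon_axial = -epsilon_lateral / nu.
Substitute:
  epsilon_axial = -(-0.0004833) / 0.27
  epsilon_axial = 0.00179
Final answer: epsilon_axial = 0.00179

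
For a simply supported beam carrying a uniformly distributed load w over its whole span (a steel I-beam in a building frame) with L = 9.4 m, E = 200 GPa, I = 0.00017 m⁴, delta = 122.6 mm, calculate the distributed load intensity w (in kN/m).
Model: a simply supported beam carrying a uniformly distributed load w over its whole span, so delta = (5·w·L^4) / (384·E·I).
Solve for w: w = (384·delta·E·I) / (5·L^4).
Convert to SI units:
  E = 200 GPa = 2 × 10¹¹ Pa
  delta = 122.6 mm = 0.1226 m
Substitute:
  w = (384 × 0.1226 × (2 × 10¹¹) × 0.00017) / (5 × 9.4^4)
  w = 41000 N/m
Convert: w = 41000 N/m = 41 kN/m
Final answer: w = 41 kN/m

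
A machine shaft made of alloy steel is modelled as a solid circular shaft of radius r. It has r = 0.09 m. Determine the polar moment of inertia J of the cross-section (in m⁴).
Model: a solid circular shaft of radius r, so J = (π·r^4) / 2.
Substitute:
  J = (π × 0.09^4) / 2
  J = 0.0001031 m⁴
Final answer: J = 0.0001031 m⁴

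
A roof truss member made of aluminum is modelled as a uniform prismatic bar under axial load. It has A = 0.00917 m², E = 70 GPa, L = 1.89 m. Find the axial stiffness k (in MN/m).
Model: a uniform prismatic bar under axial load, so k = (A·E) / L.
Convert to SI units:
  E = 70 GPa = 7 × 10¹⁰ Pa
Substitute:
  k = (0.00917 × (7 × 10¹⁰)) / 1.89
  k = 3.396 × 10⁸ N/m
Convert: k = 3.396 × 10⁸ N/m = 339.6 MN/m
Final answer: k = 339.6 MN/m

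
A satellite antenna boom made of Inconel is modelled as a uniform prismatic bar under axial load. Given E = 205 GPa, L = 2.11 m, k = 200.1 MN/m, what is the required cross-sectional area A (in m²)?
Model: a uniform prismatic bar under axial load, so k = (A·E) / L.
Solve for A: A = (k·L) / E.
Convert to SI units:
  E = 205 GPa = 2.05 × 10¹¹ Pa
  k = 200.1 MN/m = 2.001 × 10⁸ N/m
Substitute:
  A = ((2.001 × 10⁸) × 2.11) / (2.05 × 10¹¹)
  A = 0.00206 m²
Final answer: A = 0.00206 m²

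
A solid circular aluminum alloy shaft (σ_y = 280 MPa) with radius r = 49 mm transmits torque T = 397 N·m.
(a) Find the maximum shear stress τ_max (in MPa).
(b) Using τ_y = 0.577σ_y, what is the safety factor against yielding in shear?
(a) For a solid circular shaft, τ_max = T·r/J with J = π·r^4/2, i.e. τ_max = 2·T / (π·r^3). Convert r = 49 mm = 0.049 m.
  τ_max = (2 × 397) / (π × 0.049^3) = 2.148 × 10⁶ Pa = 2.148 MPa
(b) τ_y = 0.577 × 280 = 161.56 MPa
  SF = τ_y/τ_max = 161.56 / 2.148 = 75.21
Final answer: (a) τ_max = 2.148 MPa, (b) SF = 75.21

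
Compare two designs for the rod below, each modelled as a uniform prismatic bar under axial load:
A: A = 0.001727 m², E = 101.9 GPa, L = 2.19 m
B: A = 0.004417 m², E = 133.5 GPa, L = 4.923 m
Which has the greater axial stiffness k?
Model: a uniform prismatic bar under axial load, so k = (A·E) / L (SI units).
  A: k = (0.001727 × (1.019 × 10¹¹)) / 2.19 = 8.036 × 10⁷ N/m = 80.36 MN/m
  B: k = (0.004417 × (1.335 × 10¹¹)) / 4.923 = 1.198 × 10⁸ N/m = 119.8 MN/m
119.8 MN/m > 80.36 MN/m, so B is larger.
Final answer: B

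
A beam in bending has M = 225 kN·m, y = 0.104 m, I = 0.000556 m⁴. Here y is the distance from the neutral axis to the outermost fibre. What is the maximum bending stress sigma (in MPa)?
Model: a beam in bending, so sigma = (M·y) / I.
Convert to SI units:
  M = 225 kN·m = 225000 N·m
Substitute:
  sigma = (225000 × 0.104) / 0.000556
  sigma = 4.209 × 10⁷ Pa
Convert: sigma = 4.209 × 10⁷ Pa = 42.09 MPa
Final answer: sigma = 42.09 MPa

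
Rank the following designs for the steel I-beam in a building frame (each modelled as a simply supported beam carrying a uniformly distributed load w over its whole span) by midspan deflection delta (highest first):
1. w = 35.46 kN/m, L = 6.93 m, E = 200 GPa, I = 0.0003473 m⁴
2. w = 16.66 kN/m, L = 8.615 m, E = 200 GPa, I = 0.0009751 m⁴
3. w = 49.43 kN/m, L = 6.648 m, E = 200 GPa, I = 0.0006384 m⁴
Model: a simply supported beam carrying a uniformly distributed load w over its whole span, so delta = (5·w·L^4) / (384·E·I) (SI units).
  Case 1: delta = (5 × 35460 × 6.93^4) / (384 × (2 × 10¹¹) × 0.0003473) = 0.01533 m = 15.33 mm
  Case 2: delta = (5 × 16660 × 8.615^4) / (384 × (2 × 10¹¹) × 0.0009751) = 0.006127 m = 6.127 mm
  Case 3: delta = (5 × 49430 × 6.648^4) / (384 × (2 × 10¹¹) × 0.0006384) = 0.009846 m = 9.846 mm
Ordering: 15.33 mm (case 1) > 9.846 mm (case 3) > 6.127 mm (case 2)
Final answer: 1, 3, 2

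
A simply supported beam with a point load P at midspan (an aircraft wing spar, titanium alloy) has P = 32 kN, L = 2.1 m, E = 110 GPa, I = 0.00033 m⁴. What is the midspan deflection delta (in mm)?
Model: a simply supported beam with a point load P at midspan, so delta = (P·L^3) / (48·E·I).
Convert to SI units:
  P = 32 kN = 32000 N
  E = 110 GPa = 1.1 × 10¹¹ Pa
Substitute:
  delta = (32000 × 2.1^3) / (48 × (1.1 × 10¹¹) × 0.00033)
  delta = 0.0001701 m
Convert: delta = 0.0001701 m = 0.1701 mm
Final answer: delta = 0.1701 mm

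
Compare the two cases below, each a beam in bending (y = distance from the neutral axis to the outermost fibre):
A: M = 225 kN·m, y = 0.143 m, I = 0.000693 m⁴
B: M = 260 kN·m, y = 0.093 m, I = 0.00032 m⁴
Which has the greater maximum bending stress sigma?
Model: a beam in bending (y = distance from the neutral axis to the outermost fibre), so sigma = (M·y) / I (SI units).
  A: sigma = (225000 × 0.143) / 0.000693 = 4.643 × 10⁷ Pa = 46.43 MPa
  B: sigma = (260000 × 0.093) / 0.00032 = 7.556 × 10⁷ Pa = 75.56 MPa
75.56 MPa > 46.43 MPa, so B is larger.
Final answer: B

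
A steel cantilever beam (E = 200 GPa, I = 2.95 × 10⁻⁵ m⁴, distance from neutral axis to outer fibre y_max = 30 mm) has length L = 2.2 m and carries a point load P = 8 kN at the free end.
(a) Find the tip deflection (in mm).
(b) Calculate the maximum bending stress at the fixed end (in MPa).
(a) Tip deflection of a cantilever with an end point load: δ = P·L^3 / (3·E·I). Convert P = 8 kN = 8000 N, E = 200 GPa = 2 × 10¹¹ Pa.
  δ = (8000 × 2.2^3) / (3 × (2 × 10¹¹) × (2.95 × 10⁻⁵)) = 0.004813 m = 4.813 mm
(b) Maximum bending moment at the fixed end: M = P·L = 8000 × 2.2 = 17600 N·m. Convert y_max = 30 mm = 0.03 m.
  σ = M·y_max / I = (17600 × 0.03) / (2.95 × 10⁻⁵) = 1.79 × 10⁷ Pa = 17.9 MPa
Final answer: (a) δ = 4.813 mm, (b) σ = 17.9 MPa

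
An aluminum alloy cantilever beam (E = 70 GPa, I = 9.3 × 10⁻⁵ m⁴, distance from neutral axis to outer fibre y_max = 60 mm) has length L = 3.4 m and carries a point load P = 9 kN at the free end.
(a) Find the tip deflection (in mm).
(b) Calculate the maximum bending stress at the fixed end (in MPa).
(a) Tip deflection of a cantilever with an end point load: δ = P·L^3 / (3·E·I). Convert P = 9 kN = 9000 N, E = 70 GPa = 7 × 10¹⁰ Pa.
  δ = (9000 × 3.4^3) / (3 × (7 × 10¹⁰) × (9.3 × 10⁻⁵)) = 0.01811 m = 18.11 mm
(b) Maximum bending moment at the fixed end: M = P·L = 9000 × 3.4 = 30600 N·m. Convert y_max = 60 mm = 0.06 m.
  σ = M·y_max / I = (30600 × 0.06) / (9.3 × 10⁻⁵) = 1.974 × 10⁷ Pa = 19.74 MPa
Final answer: (a) δ = 18.11 mm, (b) σ = 19.74 MPa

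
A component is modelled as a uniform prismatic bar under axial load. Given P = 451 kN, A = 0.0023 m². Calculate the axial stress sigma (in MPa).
Model: a uniform prismatic bar under axial load, so sigma = P / A.
Convert to SI units:
  P = 451 kN = 451000 N
Substitute:
  sigma = 451000 / 0.0023
  sigma = 1.961 × 10⁸ Pa
Convert: sigma = 1.961 × 10⁸ Pa = 196.1 MPa
Final answer: sigma = 196.1 MPa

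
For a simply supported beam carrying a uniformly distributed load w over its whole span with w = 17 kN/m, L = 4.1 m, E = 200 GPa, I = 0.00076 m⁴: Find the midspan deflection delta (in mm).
Model: a simply supported beam carrying a uniformly distributed load w over its whole span, so delta = (5·w·L^4) / (384·E·I).
Convert to SI units:
  w = 17 kN/m = 17000 N/m
  E = 200 GPa = 2 × 10¹¹ Pa
Substitute:
  delta = (5 × 17000 × 4.1^4) / (384 × (2 × 10¹¹) × 0.00076)
  delta = 0.0004115 m
Convert: delta = 0.0004115 m = 0.4115 mm
Final answer: delta = 0.4115 mm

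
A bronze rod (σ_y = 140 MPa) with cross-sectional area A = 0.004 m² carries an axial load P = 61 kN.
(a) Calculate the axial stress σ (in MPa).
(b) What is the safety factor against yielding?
(a) Axial stress σ = P/A. Convert P = 61 kN = 61000 N.
  σ = 61000 / 0.004 = 1.525 × 10⁷ Pa = 15.25 MPa
(b) Safety factor SF = σ_y/σ = 140 / 15.25 = 9.18
Final answer: (a) σ = 15.25 MPa, (b) SF = 9.18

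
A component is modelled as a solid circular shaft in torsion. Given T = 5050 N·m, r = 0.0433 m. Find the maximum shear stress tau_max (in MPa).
Model: a solid circular shaft in torsion, so tau_max = (2·T) / (π·r^3).
Substitute:
  tau_max = (2 × 5050) / (π × 0.0433^3)
  tau_max = 3.96 × 10⁷ Pa
Convert: tau_max = 3.96 × 10⁷ Pa = 39.6 MPa
Final answer: tau_max = 39.6 MPa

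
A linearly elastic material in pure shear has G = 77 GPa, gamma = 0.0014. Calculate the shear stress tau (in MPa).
Model: a linearly elastic material in pure shear, so tau = G·gamma.
Convert to SI units:
  G = 77 GPa = 7.7 × 10¹⁰ Pa
Substitute:
  tau = (7.7 × 10¹⁰) × 0.0014
  tau = 1.078 × 10⁸ Pa
Convert: tau = 1.078 × 10⁸ Pa = 107.8 MPa
Final answer: tau = 107.8 MPa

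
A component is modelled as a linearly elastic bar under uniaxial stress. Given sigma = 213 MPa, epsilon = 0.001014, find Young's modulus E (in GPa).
Model: a linearly elastic bar under uniaxial stress, so epsilon = sigma / E.
Solve for E: E = sigma / epsilon.
Convert to SI units:
  sigma = 213 MPa = 2.13 × 10⁸ Pa
Substitute:
  E = (2.13 × 10⁸) / 0.001014
  E = 2.101 × 10¹¹ Pa
Convert: E = 2.101 × 10¹¹ Pa = 210.1 GPa
Final answer: E = 210.1 GPa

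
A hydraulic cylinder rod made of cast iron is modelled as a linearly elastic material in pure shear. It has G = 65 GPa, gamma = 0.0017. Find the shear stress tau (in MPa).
Model: a linearly elastic material in pure shear, so tau = G·gamma.
Convert to SI units:
  G = 65 GPa = 6.5 × 10¹⁰ Pa
Substitute:
  tau = (6.5 × 10¹⁰) × 0.0017
  tau = 1.105 × 10⁸ Pa
Convert: tau = 1.105 × 10⁸ Pa = 110.5 MPa
Final answer: tau = 110.5 MPa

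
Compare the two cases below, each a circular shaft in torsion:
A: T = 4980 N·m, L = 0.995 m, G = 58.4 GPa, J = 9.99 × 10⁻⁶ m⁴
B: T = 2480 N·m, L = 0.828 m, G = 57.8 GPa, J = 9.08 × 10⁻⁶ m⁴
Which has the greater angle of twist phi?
Model: a circular shaft in torsion, so phi = (T·L) / (G·J) (SI units).
  A: phi = (4980 × 0.995) / ((5.84 × 10¹⁰) × (9.99 × 10⁻⁶)) = 0.008493 rad = 0.4866°
  B: phi = (2480 × 0.828) / ((5.78 × 10¹⁰) × (9.08 × 10⁻⁶)) = 0.003913 rad = 0.2242°
0.4866° > 0.2242°, so A is larger.
Final answer: A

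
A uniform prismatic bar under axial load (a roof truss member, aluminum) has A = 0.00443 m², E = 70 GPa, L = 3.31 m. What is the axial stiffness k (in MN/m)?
Model: a uniform prismatic bar under axial load, so k = (A·E) / L.
Convert to SI units:
  E = 70 GPa = 7 × 10¹⁰ Pa
Substitute:
  k = (0.00443 × (7 × 10¹⁰)) / 3.31
  k = 9.369 × 10⁷ N/m
Convert: k = 9.369 × 10⁷ N/m = 93.69 MN/m
Final answer: k = 93.69 MN/m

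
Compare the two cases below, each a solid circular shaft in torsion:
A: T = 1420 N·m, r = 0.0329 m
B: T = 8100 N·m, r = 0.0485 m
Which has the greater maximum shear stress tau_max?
Model: a solid circular shaft in torsion, so tau_max = (2·T) / (π·r^3) (SI units).
  A: tau_max = (2 × 1420) / (π × 0.0329^3) = 2.539 × 10⁷ Pa = 25.39 MPa
  B: tau_max = (2 × 8100) / (π × 0.0485^3) = 4.52 × 10⁷ Pa = 45.2 MPa
45.2 MPa > 25.39 MPa, so B is larger.
Final answer: B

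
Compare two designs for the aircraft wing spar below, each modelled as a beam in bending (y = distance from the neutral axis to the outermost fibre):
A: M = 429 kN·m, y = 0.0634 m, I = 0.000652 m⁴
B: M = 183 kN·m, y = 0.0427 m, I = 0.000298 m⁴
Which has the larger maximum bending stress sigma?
Model: a beam in bending (y = distance from the neutral axis to the outermost fibre), so sigma = (M·y) / I (SI units).
  A: sigma = (429000 × 0.0634) / 0.000652 = 4.172 × 10⁷ Pa = 41.72 MPa
  B: sigma = (183000 × 0.0427) / 0.000298 = 2.622 × 10⁷ Pa = 26.22 MPa
41.72 MPa > 26.22 MPa, so A is larger.
Final answer: A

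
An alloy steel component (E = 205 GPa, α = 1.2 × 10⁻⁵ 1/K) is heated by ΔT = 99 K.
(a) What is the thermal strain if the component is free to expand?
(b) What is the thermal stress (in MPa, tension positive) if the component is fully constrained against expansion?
(a) Free thermal strain ε_th = α·ΔT = (1.2 × 10⁻⁵) × 99 = 0.001188
(b) Fully constrained, the expansion is suppressed, so σ = -E·α·ΔT. Convert E = 205 GPa = 2.05 × 10¹¹ Pa.
  σ = -(2.05 × 10¹¹) × (1.2 × 10⁻⁵) × 99 = -2.435 × 10⁸ Pa = -243.5 MPa (compressive)
Final answer: (a) ε_th = 0.001188, (b) σ = -243.5 MPa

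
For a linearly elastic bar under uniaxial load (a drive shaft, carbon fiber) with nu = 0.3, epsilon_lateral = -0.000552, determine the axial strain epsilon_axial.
Model: a linearly elastic bar under uniaxial load, so epsilon_lateral = -nu·epsilon_axial.
Solve for epsilon_axial: epsilon_axial = -epsilon_lateral / nu.
Substitute:
  epsilon_axial = -(-0.000552) / 0.3
  epsilon_axial = 0.00184
Final answer: epsilon_axial = 0.00184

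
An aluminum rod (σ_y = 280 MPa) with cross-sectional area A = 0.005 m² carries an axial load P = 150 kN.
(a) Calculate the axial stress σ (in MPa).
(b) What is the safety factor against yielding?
(a) Axial stress σ = P/A. Convert P = 150 kN = 150000 N.
  σ = 150000 / 0.005 = 3 × 10⁷ Pa = 30 MPa
(b) Safety factor SF = σ_y/σ = 280 / 30 = 9.333
Final answer: (a) σ = 30 MPa, (b) SF = 9.333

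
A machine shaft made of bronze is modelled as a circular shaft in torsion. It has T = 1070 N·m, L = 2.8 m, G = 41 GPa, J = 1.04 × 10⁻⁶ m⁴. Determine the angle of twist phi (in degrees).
Model: a circular shaft in torsion, so phi = (T·L) / (G·J).
Convert to SI units:
  G = 41 GPa = 4.1 × 10¹⁰ Pa
Substitute:
  phi = (1070 × 2.8) / ((4.1 × 10¹⁰) × (1.04 × 10⁻⁶))
  phi = 0.07026 rad
Convert to degrees: phi = 0.07026 × 180/π = 4.026°
Final answer: phi = 4.026°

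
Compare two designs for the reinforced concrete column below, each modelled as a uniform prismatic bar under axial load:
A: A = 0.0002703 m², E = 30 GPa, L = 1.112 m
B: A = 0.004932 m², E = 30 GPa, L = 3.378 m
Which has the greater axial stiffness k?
Model: a uniform prismatic bar under axial load, so k = (A·E) / L (SI units).
  A: k = (0.0002703 × (3 × 10¹⁰)) / 1.112 = 7.292 × 10⁶ N/m = 7.292 MN/m
  B: k = (0.004932 × (3 × 10¹⁰)) / 3.378 = 4.38 × 10⁷ N/m = 43.8 MN/m
43.8 MN/m > 7.292 MN/m, so B is larger.
Final answer: B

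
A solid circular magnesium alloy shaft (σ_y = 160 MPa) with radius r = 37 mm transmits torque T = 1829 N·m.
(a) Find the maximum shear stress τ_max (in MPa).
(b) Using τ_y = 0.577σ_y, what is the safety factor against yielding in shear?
(a) For a solid circular shaft, τ_max = T·r/J with J = π·r^4/2, i.e. τ_max = 2·T / (π·r^3). Convert r = 37 mm = 0.037 m.
  τ_max = (2 × 1829) / (π × 0.037^3) = 2.299 × 10⁷ Pa = 22.99 MPa
(b) τ_y = 0.577 × 160 = 92.32 MPa
  SF = τ_y/τ_max = 92.32 / 22.99 = 4.016
Final answer: (a) τ_max = 22.99 MPa, (b) SF = 4.016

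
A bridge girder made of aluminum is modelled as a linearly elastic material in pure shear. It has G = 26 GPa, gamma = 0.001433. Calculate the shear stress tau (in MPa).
Model: a linearly elastic material in pure shear, so tau = G·gamma.
Convert to SI units:
  G = 26 GPa = 2.6 × 10¹⁰ Pa
Substitute:
  tau = (2.6 × 10¹⁰) × 0.001433
  tau = 3.726 × 10⁷ Pa
Convert: tau = 3.726 × 10⁷ Pa = 37.26 MPa
Final answer: tau = 37.26 MPa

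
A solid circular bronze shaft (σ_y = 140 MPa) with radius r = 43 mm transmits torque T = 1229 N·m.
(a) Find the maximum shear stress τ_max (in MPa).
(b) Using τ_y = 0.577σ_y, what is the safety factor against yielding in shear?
(a) For a solid circular shaft, τ_max = T·r/J with J = π·r^4/2, i.e. τ_max = 2·T / (π·r^3). Convert r = 43 mm = 0.043 m.
  τ_max = (2 × 1229) / (π × 0.043^3) = 9.841 × 10⁶ Pa = 9.841 MPa
(b) τ_y = 0.577 × 140 = 80.78 MPa
  SF = τ_y/τ_max = 80.78 / 9.841 = 8.209
Final answer: (a) τ_max = 9.841 MPa, (b) SF = 8.209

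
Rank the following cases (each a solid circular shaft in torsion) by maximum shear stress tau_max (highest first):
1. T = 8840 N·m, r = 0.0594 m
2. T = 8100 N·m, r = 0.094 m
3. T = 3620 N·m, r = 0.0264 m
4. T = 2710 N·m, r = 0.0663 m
Model: a solid circular shaft in torsion, so tau_max = (2·T) / (π·r^3) (SI units).
  Case 1: tau_max = (2 × 8840) / (π × 0.0594^3) = 2.685 × 10⁷ Pa = 26.85 MPa
  Case 2: tau_max = (2 × 8100) / (π × 0.094^3) = 6.208 × 10⁶ Pa = 6.208 MPa
  Case 3: tau_max = (2 × 3620) / (π × 0.0264^3) = 1.252 × 10⁸ Pa = 125.2 MPa
  Case 4: tau_max = (2 × 2710) / (π × 0.0663^3) = 5.92 × 10⁶ Pa = 5.92 MPa
Ordering: 125.2 MPa (case 3) > 26.85 MPa (case 1) > 6.208 MPa (case 2) > 5.92 MPa (case 4)
Final answer: 3, 1, 2, 4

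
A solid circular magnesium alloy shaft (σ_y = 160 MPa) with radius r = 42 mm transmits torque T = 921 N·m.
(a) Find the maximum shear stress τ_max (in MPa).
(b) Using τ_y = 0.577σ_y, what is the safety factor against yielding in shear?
(a) For a solid circular shaft, τ_max = T·r/J with J = π·r^4/2, i.e. τ_max = 2·T / (π·r^3). Convert r = 42 mm = 0.042 m.
  τ_max = (2 × 921) / (π × 0.042^3) = 7.914 × 10⁶ Pa = 7.914 MPa
(b) τ_y = 0.577 × 160 = 92.32 MPa
  SF = τ_y/τ_max = 92.32 / 7.914 = 11.67
Final answer: (a) τ_max = 7.914 MPa, (b) SF = 11.67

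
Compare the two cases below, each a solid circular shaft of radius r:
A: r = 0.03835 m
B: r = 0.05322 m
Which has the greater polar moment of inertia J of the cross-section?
Model: a solid circular shaft of radius r, so J = (π·r^4) / 2 (SI units).
  A: J = (π × 0.03835^4) / 2 = 3.398 × 10⁻⁶ m⁴
  B: J = (π × 0.05322^4) / 2 = 1.26 × 10⁻⁵ m⁴
1.26 × 10⁻⁵ m⁴ > 3.398 × 10⁻⁶ m⁴, so B is larger.
Final answer: B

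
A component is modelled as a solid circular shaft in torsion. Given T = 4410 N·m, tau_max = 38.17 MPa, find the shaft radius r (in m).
Model: a solid circular shaft in torsion, so tau_max = (2·T) / (π·r^3).
Solve for r: r = ((2·T) / (π·tau_max))^(1/3).
Convert to SI units:
  tau_max = 38.17 MPa = 3.817 × 10⁷ Pa
Substitute:
  r = ((2 × 4410) / (π × (3.817 × 10⁷)))^(1/3)
  r = 0.0419 m
Final answer: r = 0.0419 m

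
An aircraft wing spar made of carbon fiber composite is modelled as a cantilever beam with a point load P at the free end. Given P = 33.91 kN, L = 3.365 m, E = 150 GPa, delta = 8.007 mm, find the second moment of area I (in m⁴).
Model: a cantilever beam with a point load P at the free end, so delta = (P·L^3) / (3·E·I).
Solve for I: I = (P·L^3) / (3·delta·E).
Convert to SI units:
  P = 33.91 kN = 33910 N
  E = 150 GPa = 1.5 × 10¹¹ Pa
  delta = 8.007 mm = 0.008007 m
Substitute:
  I = (33910 × 3.365^3) / (3 × 0.008007 × (1.5 × 10¹¹))
  I = 0.0003586 m⁴
Final answer: I = 0.0003586 m⁴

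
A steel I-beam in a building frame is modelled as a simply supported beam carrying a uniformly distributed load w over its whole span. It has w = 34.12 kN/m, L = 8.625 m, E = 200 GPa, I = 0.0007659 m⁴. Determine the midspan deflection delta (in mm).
Model: a simply supported beam carrying a uniformly distributed load w over its whole span, so delta = (5·w·L^4) / (384·E·I).
Convert to SI units:
  w = 34.12 kN/m = 34120 N/m
  E = 200 GPa = 2 × 10¹¹ Pa
Substitute:
  delta = (5 × 34120 × 8.625^4) / (384 × (2 × 10¹¹) × 0.0007659)
  delta = 0.01605 m
Convert: delta = 0.01605 m = 16.05 mm
Final answer: delta = 16.05 mm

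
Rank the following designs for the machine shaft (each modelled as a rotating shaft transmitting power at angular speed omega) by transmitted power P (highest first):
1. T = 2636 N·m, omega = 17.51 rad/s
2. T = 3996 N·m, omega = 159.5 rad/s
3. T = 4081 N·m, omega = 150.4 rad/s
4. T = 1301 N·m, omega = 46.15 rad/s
Model: a rotating shaft transmitting power at angular speed omega, so P = T·omega (SI units).
  Case 1: P = 2636 × 17.51 = 46160 W = 46.16 kW
  Case 2: P = 3996 × 159.5 = 637400 W = 637.4 kW
  Case 3: P = 4081 × 150.4 = 613800 W = 613.8 kW
  Case 4: P = 1301 × 46.15 = 60040 W = 60.04 kW
Ordering: 637.4 kW (case 2) > 613.8 kW (case 3) > 60.04 kW (case 4) > 46.16 kW (case 1)
Final answer: 2, 3, 4, 1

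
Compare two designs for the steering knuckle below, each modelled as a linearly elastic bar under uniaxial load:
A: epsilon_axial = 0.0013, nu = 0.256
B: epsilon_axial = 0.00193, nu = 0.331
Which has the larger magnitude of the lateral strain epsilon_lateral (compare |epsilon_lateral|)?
Model: a linearly elastic bar under uniaxial load, so epsilon_lateral = -nu·epsilon_axial (SI units).
  A: epsilon_lateral = -(0.256 × 0.0013) = -0.0003328
  B: epsilon_lateral = -(0.331 × 0.00193) = -0.0006388
|epsilon_lateral|: A = 0.0003328, B = 0.0006388, so B is larger in magnitude.
Final answer: B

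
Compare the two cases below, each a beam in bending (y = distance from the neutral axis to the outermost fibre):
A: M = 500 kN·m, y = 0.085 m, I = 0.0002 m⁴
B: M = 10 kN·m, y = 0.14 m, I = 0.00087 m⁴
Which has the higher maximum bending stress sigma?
Model: a beam in bending (y = distance from the neutral axis to the outermost fibre), so sigma = (M·y) / I (SI units).
  A: sigma = (500000 × 0.085) / 0.0002 = 2.125 × 10⁸ Pa = 212.5 MPa
  B: sigma = (10000 × 0.14) / 0.00087 = 1.609 × 10⁶ Pa = 1.609 MPa
212.5 MPa > 1.609 MPa, so A is larger.
Final answer: A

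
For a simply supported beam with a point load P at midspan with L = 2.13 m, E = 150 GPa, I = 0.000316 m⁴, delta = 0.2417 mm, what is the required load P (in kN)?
Model: a simply supported beam with a point load P at midspan, so delta = (P·L^3) / (48·E·I).
Solve for P: P = (48·delta·E·I) / L^3.
Convert to SI units:
  E = 150 GPa = 1.5 × 10¹¹ Pa
  delta = 0.2417 mm = 0.0002417 m
Substitute:
  P = (48 × 0.0002417 × (1.5 × 10¹¹) × 0.000316) / 2.13^3
  P = 56910 N
Convert: P = 56910 N = 56.91 kN
Final answer: P = 56.91 kN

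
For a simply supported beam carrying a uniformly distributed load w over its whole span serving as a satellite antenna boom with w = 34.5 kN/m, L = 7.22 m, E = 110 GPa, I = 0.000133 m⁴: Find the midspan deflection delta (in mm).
Model: a simply supported beam carrying a uniformly distributed load w over its whole span, so delta = (5·w·L^4) / (384·E·I).
Convert to SI units:
  w = 34.5 kN/m = 34500 N/m
  E = 110 GPa = 1.1 × 10¹¹ Pa
Substitute:
  delta = (5 × 34500 × 7.22^4) / (384 × (1.1 × 10¹¹) × 0.000133)
  delta = 0.08344 m
Convert: delta = 0.08344 m = 83.44 mm
Final answer: delta = 83.44 mm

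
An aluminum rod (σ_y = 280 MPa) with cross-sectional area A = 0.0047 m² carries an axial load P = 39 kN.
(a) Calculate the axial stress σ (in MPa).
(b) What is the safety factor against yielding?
(a) Axial stress σ = P/A. Convert P = 39 kN = 39000 N.
  σ = 39000 / 0.0047 = 8.298 × 10⁶ Pa = 8.298 MPa
(b) Safety factor SF = σ_y/σ = 280 / 8.298 = 33.74
Final answer: (a) σ = 8.298 MPa, (b) SF = 33.74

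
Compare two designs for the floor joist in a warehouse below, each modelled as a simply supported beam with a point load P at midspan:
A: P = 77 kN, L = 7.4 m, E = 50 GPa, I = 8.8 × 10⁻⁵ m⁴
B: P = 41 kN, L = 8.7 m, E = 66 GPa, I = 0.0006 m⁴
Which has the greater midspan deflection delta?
Model: a simply supported beam with a point load P at midspan, so delta = (P·L^3) / (48·E·I) (SI units).
  A: delta = (77000 × 7.4^3) / (48 × (5 × 10¹⁰) × (8.8 × 10⁻⁵)) = 0.1477 m = 147.7 mm
  B: delta = (41000 × 8.7^3) / (48 × (6.6 × 10¹⁰) × 0.0006) = 0.0142 m = 14.2 mm
147.7 mm > 14.2 mm, so A is larger.
Final answer: A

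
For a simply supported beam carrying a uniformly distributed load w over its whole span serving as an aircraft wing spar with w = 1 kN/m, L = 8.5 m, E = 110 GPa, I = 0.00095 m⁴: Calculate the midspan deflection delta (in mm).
Model: a simply supported beam carrying a uniformly distributed load w over its whole span, so delta = (5·w·L^4) / (384·E·I).
Convert to SI units:
  w = 1 kN/m = 1000 N/m
  E = 110 GPa = 1.1 × 10¹¹ Pa
Substitute:
  delta = (5 × 1000 × 8.5^4) / (384 × (1.1 × 10¹¹) × 0.00095)
  delta = 0.0006504 m
Convert: delta = 0.0006504 m = 0.6504 mm
Final answer: delta = 0.6504 mm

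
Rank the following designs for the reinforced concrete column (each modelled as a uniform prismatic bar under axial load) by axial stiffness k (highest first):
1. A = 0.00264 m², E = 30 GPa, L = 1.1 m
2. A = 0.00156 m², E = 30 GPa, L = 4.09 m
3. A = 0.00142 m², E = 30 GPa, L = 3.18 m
Model: a uniform prismatic bar under axial load, so k = (A·E) / L (SI units).
  Case 1: k = (0.00264 × (3 × 10¹⁰)) / 1.1 = 7.2 × 10⁷ N/m = 72 MN/m
  Case 2: k = (0.00156 × (3 × 10¹⁰)) / 4.09 = 1.144 × 10⁷ N/m = 11.44 MN/m
  Case 3: k = (0.00142 × (3 × 10¹⁰)) / 3.18 = 1.34 × 10⁷ N/m = 13.4 MN/m
Ordering: 72 MN/m (case 1) > 13.4 MN/m (case 3) > 11.44 MN/m (case 2)
Final answer: 1, 3, 2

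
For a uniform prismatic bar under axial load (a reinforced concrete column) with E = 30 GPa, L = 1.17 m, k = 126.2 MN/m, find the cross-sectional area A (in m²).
Model: a uniform prismatic bar under axial load, so k = (A·E) / L.
Solve for A: A = (k·L) / E.
Convert to SI units:
  E = 30 GPa = 3 × 10¹⁰ Pa
  k = 126.2 MN/m = 1.262 × 10⁸ N/m
Substitute:
  A = ((1.262 × 10⁸) × 1.17) / (3 × 10¹⁰)
  A = 0.004922 m²
Final answer: A = 0.004922 m²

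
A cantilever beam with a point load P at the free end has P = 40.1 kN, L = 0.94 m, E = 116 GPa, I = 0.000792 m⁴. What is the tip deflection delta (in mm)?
Model: a cantilever beam with a point load P at the free end, so delta = (P·L^3) / (3·E·I).
Convert to SI units:
  P = 40.1 kN = 40100 N
  E = 116 GPa = 1.16 × 10¹¹ Pa
Substitute:
  delta = (40100 × 0.94^3) / (3 × (1.16 × 10¹¹) × 0.000792)
  delta = 0.0001208 m
Convert: delta = 0.0001208 m = 0.1208 mm
Final answer: delta = 0.1208 mm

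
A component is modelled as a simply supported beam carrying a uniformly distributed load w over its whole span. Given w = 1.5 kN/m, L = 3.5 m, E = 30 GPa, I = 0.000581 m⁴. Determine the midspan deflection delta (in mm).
Model: a simply supported beam carrying a uniformly distributed load w over its whole span, so delta = (5·w·L^4) / (384·E·I).
Convert to SI units:
  w = 1.5 kN/m = 1500 N/m
  E = 30 GPa = 3 × 10¹⁰ Pa
Substitute:
  delta = (5 × 1500 × 3.5^4) / (384 × (3 × 10¹⁰) × 0.000581)
  delta = 0.0001682 m
Convert: delta = 0.0001682 m = 0.1682 mm
Final answer: delta = 0.1682 mm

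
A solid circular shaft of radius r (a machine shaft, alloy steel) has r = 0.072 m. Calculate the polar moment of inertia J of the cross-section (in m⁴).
Model: a solid circular shaft of radius r, so J = (π·r^4) / 2.
Substitute:
  J = (π × 0.072^4) / 2
  J = 4.221 × 10⁻⁵ m⁴
Final answer: J = 4.221 × 10⁻⁵ m⁴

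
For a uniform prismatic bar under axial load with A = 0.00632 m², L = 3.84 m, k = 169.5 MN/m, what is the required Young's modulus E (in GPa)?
Model: a uniform prismatic bar under axial load, so k = (A·E) / L.
Solve for E: E = (k·L) / A.
Convert to SI units:
  k = 169.5 MN/m = 1.695 × 10⁸ N/m
Substitute:
  E = ((1.695 × 10⁸) × 3.84) / 0.00632
  E = 1.03 × 10¹¹ Pa
Convert: E = 1.03 × 10¹¹ Pa = 103 GPa
Final answer: E = 103 GPa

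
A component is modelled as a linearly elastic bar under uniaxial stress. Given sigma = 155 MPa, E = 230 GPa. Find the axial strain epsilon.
Model: a linearly elastic bar under uniaxial stress, so epsilon = sigma / E.
Convert to SI units:
  sigma = 155 MPa = 1.55 × 10⁸ Pa
  E = 230 GPa = 2.3 × 10¹¹ Pa
Substitute:
  epsilon = (1.55 × 10⁸) / (2.3 × 10¹¹)
  epsilon = 0.0006739
Final answer: epsilon = 0.0006739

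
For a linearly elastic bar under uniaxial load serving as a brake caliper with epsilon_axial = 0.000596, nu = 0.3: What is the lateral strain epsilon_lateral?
Model: a linearly elastic bar under uniaxial load, so epsilon_lateral = -nu·epsilon_axial.
Substitute:
  epsilon_lateral = -(0.3 × 0.000596)
  epsilon_lateral = -0.0001788
Final answer: epsilon_lateral = -0.0001788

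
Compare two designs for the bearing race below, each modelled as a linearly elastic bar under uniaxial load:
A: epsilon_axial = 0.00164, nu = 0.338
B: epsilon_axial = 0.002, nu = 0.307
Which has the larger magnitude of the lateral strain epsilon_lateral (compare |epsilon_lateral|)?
Model: a linearly elastic bar under uniaxial load, so epsilon_lateral = -nu·epsilon_axial (SI units).
  A: epsilon_lateral = -(0.338 × 0.00164) = -0.0005543
  B: epsilon_lateral = -(0.307 × 0.002) = -0.000614
|epsilon_lateral|: A = 0.0005543, B = 0.000614, so B is larger in magnitude.
Final answer: B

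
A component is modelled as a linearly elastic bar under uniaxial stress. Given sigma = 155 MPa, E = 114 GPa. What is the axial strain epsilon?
Model: a linearly elastic bar under uniaxial stress, so epsilon = sigma / E.
Convert to SI units:
  sigma = 155 MPa = 1.55 × 10⁸ Pa
  E = 114 GPa = 1.14 × 10¹¹ Pa
Substitute:
  epsilon = (1.55 × 10⁸) / (1.14 × 10¹¹)
  epsilon = 0.00136
Final answer: epsilon = 0.00136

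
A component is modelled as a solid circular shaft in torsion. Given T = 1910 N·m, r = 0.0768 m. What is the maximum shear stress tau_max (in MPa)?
Model: a solid circular shaft in torsion, so tau_max = (2·T) / (π·r^3).
Substitute:
  tau_max = (2 × 1910) / (π × 0.0768^3)
  tau_max = 2.684 × 10⁶ Pa
Convert: tau_max = 2.684 × 10⁶ Pa = 2.684 MPa
Final answer: tau_max = 2.684 MPa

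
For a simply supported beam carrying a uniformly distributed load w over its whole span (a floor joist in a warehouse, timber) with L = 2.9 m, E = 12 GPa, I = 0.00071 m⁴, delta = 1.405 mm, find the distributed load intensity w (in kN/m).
Model: a simply supported beam carrying a uniformly distributed load w over its whole span, so delta = (5·w·L^4) / (384·E·I).
Solve for w: w = (384·delta·E·I) / (5·L^4).
Convert to SI units:
  E = 12 GPa = 1.2 × 10¹⁰ Pa
  delta = 1.405 mm = 0.001405 m
Substitute:
  w = (384 × 0.001405 × (1.2 × 10¹⁰) × 0.00071) / (5 × 2.9^4)
  w = 13000 N/m
Convert: w = 13000 N/m = 13 kN/m
Final answer: w = 13 kN/m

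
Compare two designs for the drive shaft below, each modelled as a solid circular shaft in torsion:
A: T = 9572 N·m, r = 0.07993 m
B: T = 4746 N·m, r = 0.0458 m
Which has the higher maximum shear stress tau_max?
Model: a solid circular shaft in torsion, so tau_max = (2·T) / (π·r^3) (SI units).
  A: tau_max = (2 × 9572) / (π × 0.07993^3) = 1.193 × 10⁷ Pa = 11.93 MPa
  B: tau_max = (2 × 4746) / (π × 0.0458^3) = 3.145 × 10⁷ Pa = 31.45 MPa
31.45 MPa > 11.93 MPa, so B is larger.
Final answer: B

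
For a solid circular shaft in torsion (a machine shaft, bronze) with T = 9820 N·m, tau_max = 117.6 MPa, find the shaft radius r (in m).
Model: a solid circular shaft in torsion, so tau_max = (2·T) / (π·r^3).
Solve for r: r = ((2·T) / (π·tau_max))^(1/3).
Convert to SI units:
  tau_max = 117.6 MPa = 1.176 × 10⁸ Pa
Substitute:
  r = ((2 × 9820) / (π × (1.176 × 10⁸)))^(1/3)
  r = 0.0376 m
Final answer: r = 0.0376 m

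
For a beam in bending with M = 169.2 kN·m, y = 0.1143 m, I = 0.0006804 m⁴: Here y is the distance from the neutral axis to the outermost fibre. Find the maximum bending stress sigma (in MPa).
Model: a beam in bending, so sigma = (M·y) / I.
Convert to SI units:
  M = 169.2 kN·m = 169200 N·m
Substitute:
  sigma = (169200 × 0.1143) / 0.0006804
  sigma = 2.842 × 10⁷ Pa
Convert: sigma = 2.842 × 10⁷ Pa = 28.42 MPa
Final answer: sigma = 28.42 MPa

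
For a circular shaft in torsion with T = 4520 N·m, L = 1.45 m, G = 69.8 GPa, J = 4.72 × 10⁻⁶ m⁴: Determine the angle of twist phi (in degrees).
Model: a circular shaft in torsion, so phi = (T·L) / (G·J).
Convert to SI units:
  G = 69.8 GPa = 6.98 × 10¹⁰ Pa
Substitute:
  phi = (4520 × 1.45) / ((6.98 × 10¹⁰) × (4.72 × 10⁻⁶))
  phi = 0.01989 rad
Convert to degrees: phi = 0.01989 × 180/π = 1.14°
Final answer: phi = 1.14°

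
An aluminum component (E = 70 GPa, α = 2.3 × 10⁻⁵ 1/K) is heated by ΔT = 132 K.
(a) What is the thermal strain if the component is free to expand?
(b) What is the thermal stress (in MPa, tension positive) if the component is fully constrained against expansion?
(a) Free thermal strain ε_th = α·ΔT = (2.3 × 10⁻⁵) × 132 = 0.003036
(b) Fully constrained, the expansion is suppressed, so σ = -E·α·ΔT. Convert E = 70 GPa = 7 × 10¹⁰ Pa.
  σ = -(7 × 10¹⁰) × (2.3 × 10⁻⁵) × 132 = -2.125 × 10⁸ Pa = -212.5 MPa (compressive)
Final answer: (a) ε_th = 0.003036, (b) σ = -212.5 MPa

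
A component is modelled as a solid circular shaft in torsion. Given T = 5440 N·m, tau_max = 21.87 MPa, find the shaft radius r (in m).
Model: a solid circular shaft in torsion, so tau_max = (2·T) / (π·r^3).
Solve for r: r = ((2·T) / (π·tau_max))^(1/3).
Convert to SI units:
  tau_max = 21.87 MPa = 2.187 × 10⁷ Pa
Substitute:
  r = ((2 × 5440) / (π × (2.187 × 10⁷)))^(1/3)
  r = 0.0541 m
Final answer: r = 0.0541 m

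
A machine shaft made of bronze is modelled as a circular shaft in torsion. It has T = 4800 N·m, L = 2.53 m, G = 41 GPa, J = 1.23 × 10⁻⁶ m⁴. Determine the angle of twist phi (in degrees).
Model: a circular shaft in torsion, so phi = (T·L) / (G·J).
Convert to SI units:
  G = 41 GPa = 4.1 × 10¹⁰ Pa
Substitute:
  phi = (4800 × 2.53) / ((4.1 × 10¹⁰) × (1.23 × 10⁻⁶))
  phi = 0.2408 rad
Convert to degrees: phi = 0.2408 × 180/π = 13.8°
Final answer: phi = 13.8°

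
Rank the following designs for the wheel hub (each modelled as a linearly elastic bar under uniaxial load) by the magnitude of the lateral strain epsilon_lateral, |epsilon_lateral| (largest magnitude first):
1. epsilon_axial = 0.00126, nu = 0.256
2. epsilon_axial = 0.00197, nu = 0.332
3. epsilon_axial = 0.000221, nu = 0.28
Model: a linearly elastic bar under uniaxial load, so epsilon_lateral = -nu·epsilon_axial (SI units).
  Case 1: epsilon_lateral = -(0.256 × 0.00126) = -0.0003226
  Case 2: epsilon_lateral = -(0.332 × 0.00197) = -0.000654
  Case 3: epsilon_lateral = -(0.28 × 0.000221) = -6.188 × 10⁻⁵
Ordering by |epsilon_lateral|: 0.000654 (case 2) > 0.0003226 (case 1) > 6.188 × 10⁻⁵ (case 3)
Final answer: 2, 1, 3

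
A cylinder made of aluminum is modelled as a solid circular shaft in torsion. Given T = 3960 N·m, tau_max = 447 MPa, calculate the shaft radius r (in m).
Model: a solid circular shaft in torsion, so tau_max = (2·T) / (π·r^3).
Solve for r: r = ((2·T) / (π·tau_max))^(1/3).
Convert to SI units:
  tau_max = 447 MPa = 4.47 × 10⁸ Pa
Substitute:
  r = ((2 × 3960) / (π × (4.47 × 10⁸)))^(1/3)
  r = 0.0178 m
Final answer: r = 0.0178 m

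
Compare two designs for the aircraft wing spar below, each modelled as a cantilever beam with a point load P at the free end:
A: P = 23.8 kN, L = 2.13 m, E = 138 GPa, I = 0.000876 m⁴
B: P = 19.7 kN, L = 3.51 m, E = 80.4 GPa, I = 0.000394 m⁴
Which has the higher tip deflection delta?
Model: a cantilever beam with a point load P at the free end, so delta = (P·L^3) / (3·E·I) (SI units).
  A: delta = (23800 × 2.13^3) / (3 × (1.38 × 10¹¹) × 0.000876) = 0.0006342 m = 0.6342 mm
  B: delta = (19700 × 3.51^3) / (3 × (8.04 × 10¹⁰) × 0.000394) = 0.008964 m = 8.964 mm
8.964 mm > 0.6342 mm, so B is larger.
Final answer: B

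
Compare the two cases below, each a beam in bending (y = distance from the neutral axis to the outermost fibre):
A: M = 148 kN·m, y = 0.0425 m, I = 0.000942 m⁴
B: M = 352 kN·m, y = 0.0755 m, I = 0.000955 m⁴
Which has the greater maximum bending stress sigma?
Model: a beam in bending (y = distance from the neutral axis to the outermost fibre), so sigma = (M·y) / I (SI units).
  A: sigma = (148000 × 0.0425) / 0.000942 = 6.677 × 10⁶ Pa = 6.677 MPa
  B: sigma = (352000 × 0.0755) / 0.000955 = 2.783 × 10⁷ Pa = 27.83 MPa
27.83 MPa > 6.677 MPa, so B is larger.
Final answer: B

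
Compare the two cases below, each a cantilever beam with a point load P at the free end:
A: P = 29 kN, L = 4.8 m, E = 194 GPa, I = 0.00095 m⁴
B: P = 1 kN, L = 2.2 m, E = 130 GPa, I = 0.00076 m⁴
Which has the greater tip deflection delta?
Model: a cantilever beam with a point load P at the free end, so delta = (P·L^3) / (3·E·I) (SI units).
  A: delta = (29000 × 4.8^3) / (3 × (1.94 × 10¹¹) × 0.00095) = 0.005801 m = 5.801 mm
  B: delta = (1000 × 2.2^3) / (3 × (1.3 × 10¹¹) × 0.00076) = 3.592 × 10⁻⁵ m = 0.03592 mm
5.801 mm > 0.03592 mm, so A is larger.
Final answer: A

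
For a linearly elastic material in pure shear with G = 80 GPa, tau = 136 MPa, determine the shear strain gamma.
Model: a linearly elastic material in pure shear, so tau = G·gamma.
Solve for gamma: gamma = tau / G.
Convert to SI units:
  G = 80 GPa = 8 × 10¹⁰ Pa
  tau = 136 MPa = 1.36 × 10⁸ Pa
Substitute:
  gamma = (1.36 × 10⁸) / (8 × 10¹⁰)
  gamma = 0.0017
Final answer: gamma = 0.0017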